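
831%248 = 87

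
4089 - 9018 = - 4929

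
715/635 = 1+16/127=1.13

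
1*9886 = 9886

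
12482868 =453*27556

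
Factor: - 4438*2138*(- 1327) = 12591165188 = 2^2*7^1*317^1*1069^1*1327^1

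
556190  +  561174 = 1117364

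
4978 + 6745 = 11723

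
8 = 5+3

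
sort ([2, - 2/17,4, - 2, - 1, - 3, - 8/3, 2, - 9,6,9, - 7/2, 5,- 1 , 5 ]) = [ - 9,-7/2,-3, - 8/3, - 2, - 1, - 1, - 2/17,2,2 , 4,5, 5,6,9]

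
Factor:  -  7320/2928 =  - 2^(-1)*5^1  =  - 5/2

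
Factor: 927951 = 3^1*309317^1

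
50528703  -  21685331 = 28843372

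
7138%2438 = 2262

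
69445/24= 2893 + 13/24=2893.54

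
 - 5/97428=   -  1 + 97423/97428 = - 0.00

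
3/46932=1/15644 =0.00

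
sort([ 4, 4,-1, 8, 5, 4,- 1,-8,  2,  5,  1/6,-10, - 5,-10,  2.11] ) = [-10, - 10, - 8,  -  5, - 1,-1, 1/6,2, 2.11,4, 4 , 4, 5,5, 8 ] 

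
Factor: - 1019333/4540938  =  -2^( - 1)* 3^( - 1 )*7^1*17^ ( - 1 )*223^1*653^1*44519^( - 1) 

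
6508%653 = 631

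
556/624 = 139/156 = 0.89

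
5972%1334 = 636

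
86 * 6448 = 554528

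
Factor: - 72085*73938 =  - 5329820730 = - 2^1*3^1*5^1 * 13^1*1109^1*12323^1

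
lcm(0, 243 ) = 0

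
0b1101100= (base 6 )300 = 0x6C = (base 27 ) 40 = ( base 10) 108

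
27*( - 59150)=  - 1597050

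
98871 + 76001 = 174872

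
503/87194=503/87194 = 0.01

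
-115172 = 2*( - 57586)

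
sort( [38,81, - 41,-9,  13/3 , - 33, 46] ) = [-41, - 33, - 9, 13/3, 38,46, 81 ]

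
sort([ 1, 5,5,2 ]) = [ 1 , 2,5,5 ]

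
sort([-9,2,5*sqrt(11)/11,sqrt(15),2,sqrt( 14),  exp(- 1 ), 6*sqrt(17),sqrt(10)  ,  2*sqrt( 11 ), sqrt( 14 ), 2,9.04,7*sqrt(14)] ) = [ - 9, exp(-1),5*sqrt(11)/11, 2, 2, 2,  sqrt(  10 ),  sqrt ( 14 ),sqrt(14),sqrt(15),  2 * sqrt( 11),9.04,  6*sqrt(17),7*sqrt(14)]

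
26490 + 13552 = 40042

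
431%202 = 27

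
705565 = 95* 7427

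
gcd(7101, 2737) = 1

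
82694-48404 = 34290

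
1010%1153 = 1010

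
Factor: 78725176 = 2^3*9840647^1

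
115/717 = 115/717= 0.16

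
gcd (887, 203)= 1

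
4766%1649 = 1468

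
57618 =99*582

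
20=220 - 200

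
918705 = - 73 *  (-12585) 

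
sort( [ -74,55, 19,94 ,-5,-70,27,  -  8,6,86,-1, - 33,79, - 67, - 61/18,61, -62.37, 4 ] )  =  [-74, - 70,-67,-62.37,-33, -8,-5,-61/18, - 1,  4 , 6, 19, 27,55, 61 , 79,86, 94]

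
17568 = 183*96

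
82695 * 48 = 3969360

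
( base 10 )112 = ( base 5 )422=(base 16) 70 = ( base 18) 64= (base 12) 94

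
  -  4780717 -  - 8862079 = 4081362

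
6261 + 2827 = 9088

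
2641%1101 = 439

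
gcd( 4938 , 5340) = 6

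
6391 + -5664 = 727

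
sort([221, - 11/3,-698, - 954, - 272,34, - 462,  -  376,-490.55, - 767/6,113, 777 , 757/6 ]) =[  -  954,  -  698, - 490.55,-462, - 376, - 272,  -  767/6, -11/3,34,113,757/6, 221, 777 ] 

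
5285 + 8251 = 13536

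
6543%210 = 33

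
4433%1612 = 1209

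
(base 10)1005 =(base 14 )51B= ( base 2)1111101101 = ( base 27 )1A6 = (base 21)25I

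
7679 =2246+5433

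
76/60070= 38/30035 = 0.00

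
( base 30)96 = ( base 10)276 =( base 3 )101020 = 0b100010100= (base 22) cc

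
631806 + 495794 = 1127600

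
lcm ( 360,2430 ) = 9720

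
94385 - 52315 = 42070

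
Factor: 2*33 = 66 = 2^1*3^1 * 11^1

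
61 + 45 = 106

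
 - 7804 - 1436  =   - 9240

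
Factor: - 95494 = -2^1*7^1*19^1*359^1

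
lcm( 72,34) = 1224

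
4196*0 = 0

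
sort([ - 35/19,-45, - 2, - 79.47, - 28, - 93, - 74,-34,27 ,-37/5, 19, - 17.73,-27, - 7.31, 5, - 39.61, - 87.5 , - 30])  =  [ - 93, - 87.5, - 79.47 , - 74, - 45, - 39.61, - 34, - 30,  -  28, - 27, - 17.73 , - 37/5, - 7.31 , - 2, - 35/19, 5, 19, 27]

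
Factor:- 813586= - 2^1 * 17^1*23929^1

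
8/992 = 1/124 = 0.01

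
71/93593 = 71/93593 = 0.00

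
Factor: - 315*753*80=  - 18975600 = -2^4*3^3*5^2*7^1*251^1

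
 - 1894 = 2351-4245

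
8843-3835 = 5008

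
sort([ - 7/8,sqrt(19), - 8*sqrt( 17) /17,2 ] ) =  [ - 8*sqrt(17) /17, - 7/8,2 , sqrt(19 )]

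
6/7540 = 3/3770 = 0.00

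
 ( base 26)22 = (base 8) 66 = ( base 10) 54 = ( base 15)39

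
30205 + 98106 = 128311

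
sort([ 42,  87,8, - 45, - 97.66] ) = [ - 97.66, - 45, 8, 42, 87 ]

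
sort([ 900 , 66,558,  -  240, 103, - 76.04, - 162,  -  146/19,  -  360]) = [ - 360,  -  240, - 162,- 76.04, - 146/19,  66,103, 558,  900]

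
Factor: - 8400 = -2^4*3^1  *  5^2 * 7^1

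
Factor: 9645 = 3^1 * 5^1*643^1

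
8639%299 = 267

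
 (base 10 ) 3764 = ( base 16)EB4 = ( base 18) bb2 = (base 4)322310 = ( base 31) 3sd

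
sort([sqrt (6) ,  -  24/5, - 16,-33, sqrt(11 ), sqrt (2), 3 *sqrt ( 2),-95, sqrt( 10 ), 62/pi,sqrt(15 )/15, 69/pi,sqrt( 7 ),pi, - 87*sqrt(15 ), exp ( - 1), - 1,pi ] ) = [ -87*sqrt (15),-95, - 33, - 16,-24/5, - 1,sqrt(15)/15, exp( - 1 ),sqrt(2 ) , sqrt( 6 ) , sqrt( 7 ), pi , pi, sqrt( 10), sqrt(11 ) , 3 * sqrt( 2 ),62/pi, 69/pi]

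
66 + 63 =129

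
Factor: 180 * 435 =2^2*3^3*5^2*29^1 = 78300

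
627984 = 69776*9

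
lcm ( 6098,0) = 0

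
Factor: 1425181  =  47^1*30323^1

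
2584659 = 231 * 11189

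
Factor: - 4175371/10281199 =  - 59^1 *683^ (-1 )*15053^(  -  1 )*70769^1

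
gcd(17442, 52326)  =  17442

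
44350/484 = 22175/242 = 91.63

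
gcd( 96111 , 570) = 3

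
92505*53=4902765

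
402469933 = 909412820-506942887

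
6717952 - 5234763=1483189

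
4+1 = 5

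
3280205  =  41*80005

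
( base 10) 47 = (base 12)3B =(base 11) 43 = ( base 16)2F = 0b101111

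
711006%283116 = 144774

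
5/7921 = 5/7921 = 0.00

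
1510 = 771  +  739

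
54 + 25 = 79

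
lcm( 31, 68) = 2108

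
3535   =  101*35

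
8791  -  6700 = 2091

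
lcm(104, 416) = 416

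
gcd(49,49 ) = 49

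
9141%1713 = 576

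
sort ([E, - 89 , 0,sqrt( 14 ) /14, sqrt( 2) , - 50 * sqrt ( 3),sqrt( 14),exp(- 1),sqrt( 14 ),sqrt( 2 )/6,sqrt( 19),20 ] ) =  [ - 89, - 50*sqrt(3) , 0,sqrt( 2)/6,sqrt ( 14 )/14,exp( - 1 ), sqrt( 2 ),E , sqrt( 14), sqrt (14),sqrt( 19),  20 ]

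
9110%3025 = 35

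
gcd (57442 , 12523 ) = 7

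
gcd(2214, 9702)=18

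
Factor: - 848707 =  -848707^1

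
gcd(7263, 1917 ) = 27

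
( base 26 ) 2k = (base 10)72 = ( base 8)110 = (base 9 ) 80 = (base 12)60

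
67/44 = 1 + 23/44=1.52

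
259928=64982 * 4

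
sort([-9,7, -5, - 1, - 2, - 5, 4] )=[ - 9, - 5, - 5, - 2, - 1, 4 , 7]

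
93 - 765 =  -672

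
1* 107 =107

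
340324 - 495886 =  - 155562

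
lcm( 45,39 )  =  585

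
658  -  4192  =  -3534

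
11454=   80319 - 68865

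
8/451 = 8/451 = 0.02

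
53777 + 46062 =99839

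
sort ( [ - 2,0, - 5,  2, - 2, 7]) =[ - 5, - 2, - 2, 0, 2,  7 ]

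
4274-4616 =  - 342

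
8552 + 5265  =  13817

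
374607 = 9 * 41623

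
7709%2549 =62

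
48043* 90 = 4323870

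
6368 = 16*398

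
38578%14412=9754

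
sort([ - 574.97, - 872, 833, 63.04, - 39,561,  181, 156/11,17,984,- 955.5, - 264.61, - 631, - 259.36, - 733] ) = [ - 955.5, - 872, - 733, - 631, - 574.97, - 264.61, - 259.36,-39 , 156/11,17, 63.04 , 181, 561,833, 984 ]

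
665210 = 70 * 9503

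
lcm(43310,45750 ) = 3248250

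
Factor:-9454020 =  - 2^2*3^1*5^1*19^1 * 8293^1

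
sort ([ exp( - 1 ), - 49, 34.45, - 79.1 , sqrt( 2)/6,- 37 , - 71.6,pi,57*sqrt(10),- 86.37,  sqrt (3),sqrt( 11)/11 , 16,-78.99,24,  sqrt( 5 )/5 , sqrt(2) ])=[ - 86.37, - 79.1 ,  -  78.99, - 71.6,  -  49,- 37,sqrt (2 )/6, sqrt( 11)/11, exp(- 1), sqrt( 5 )/5, sqrt(2 ),sqrt (3 ),pi, 16,24, 34.45 , 57*  sqrt(10 )]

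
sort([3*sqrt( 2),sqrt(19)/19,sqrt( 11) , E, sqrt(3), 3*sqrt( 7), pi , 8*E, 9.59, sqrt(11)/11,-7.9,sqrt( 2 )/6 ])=[ - 7.9,sqrt ( 19)/19, sqrt(2) /6, sqrt( 11)/11  ,  sqrt( 3 ), E, pi,sqrt( 11), 3 * sqrt( 2), 3 * sqrt( 7),9.59, 8*E] 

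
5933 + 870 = 6803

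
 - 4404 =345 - 4749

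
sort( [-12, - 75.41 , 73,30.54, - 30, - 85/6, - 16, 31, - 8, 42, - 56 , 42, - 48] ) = [-75.41, - 56 ,  -  48, - 30, - 16, - 85/6 , - 12, - 8, 30.54, 31,42,  42, 73]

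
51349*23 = 1181027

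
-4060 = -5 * 812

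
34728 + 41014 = 75742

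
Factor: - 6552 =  - 2^3*3^2 *7^1*13^1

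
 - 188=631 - 819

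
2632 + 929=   3561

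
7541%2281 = 698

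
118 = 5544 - 5426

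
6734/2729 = 6734/2729=2.47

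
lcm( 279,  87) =8091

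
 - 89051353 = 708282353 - 797333706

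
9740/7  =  9740/7 = 1391.43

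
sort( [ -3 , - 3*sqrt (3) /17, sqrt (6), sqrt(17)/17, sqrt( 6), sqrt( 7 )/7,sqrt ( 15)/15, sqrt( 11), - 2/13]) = [ - 3, - 3*sqrt( 3)/17, - 2/13, sqrt( 17 )/17, sqrt (15) /15,sqrt( 7)/7, sqrt( 6),  sqrt( 6), sqrt(11)]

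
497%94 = 27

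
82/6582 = 41/3291 = 0.01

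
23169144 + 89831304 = 113000448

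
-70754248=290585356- 361339604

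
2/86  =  1/43=0.02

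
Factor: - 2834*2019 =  - 5721846 = - 2^1*3^1*13^1*109^1*673^1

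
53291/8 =53291/8= 6661.38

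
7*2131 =14917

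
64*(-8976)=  - 574464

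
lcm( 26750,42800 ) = 214000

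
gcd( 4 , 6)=2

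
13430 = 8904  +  4526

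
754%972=754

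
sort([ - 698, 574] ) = [-698,  574]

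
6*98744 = 592464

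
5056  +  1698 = 6754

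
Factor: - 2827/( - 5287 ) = 11^1 * 17^(  -  1 )*257^1 * 311^( - 1 )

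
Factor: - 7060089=  -  3^1*491^1 * 4793^1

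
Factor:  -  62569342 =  - 2^1*11^2*258551^1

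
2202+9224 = 11426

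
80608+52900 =133508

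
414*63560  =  26313840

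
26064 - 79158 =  - 53094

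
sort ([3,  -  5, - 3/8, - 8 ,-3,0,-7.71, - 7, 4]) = [ - 8,  -  7.71, - 7, - 5, - 3, -3/8,0,3,4]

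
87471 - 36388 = 51083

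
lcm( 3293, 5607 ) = 207459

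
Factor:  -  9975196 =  - 2^2*7^1 * 11^1*139^1*233^1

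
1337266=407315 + 929951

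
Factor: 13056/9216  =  2^(-2 )*3^( - 1)*17^1 =17/12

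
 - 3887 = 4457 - 8344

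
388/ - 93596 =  - 1 + 23302/23399 = - 0.00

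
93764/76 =1233 + 14/19 =1233.74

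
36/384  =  3/32 = 0.09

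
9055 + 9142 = 18197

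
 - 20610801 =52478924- 73089725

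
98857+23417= 122274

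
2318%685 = 263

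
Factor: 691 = 691^1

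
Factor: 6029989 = 7^2*109^1*1129^1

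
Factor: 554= 2^1*277^1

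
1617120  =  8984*180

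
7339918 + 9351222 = 16691140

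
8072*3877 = 31295144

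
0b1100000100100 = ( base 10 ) 6180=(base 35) 51K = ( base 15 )1c70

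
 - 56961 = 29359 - 86320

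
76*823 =62548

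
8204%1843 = 832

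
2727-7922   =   - 5195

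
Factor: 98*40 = 2^4*5^1 * 7^2 = 3920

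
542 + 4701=5243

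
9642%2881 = 999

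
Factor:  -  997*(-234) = 2^1 * 3^2*13^1*997^1 = 233298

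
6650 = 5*1330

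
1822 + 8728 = 10550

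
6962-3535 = 3427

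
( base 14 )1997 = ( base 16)1221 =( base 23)8HI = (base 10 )4641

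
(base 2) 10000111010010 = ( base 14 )3226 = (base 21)jd6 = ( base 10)8658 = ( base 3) 102212200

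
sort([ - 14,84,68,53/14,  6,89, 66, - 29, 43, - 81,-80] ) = [ - 81, - 80, - 29, - 14,53/14,6  ,  43,66,68, 84, 89] 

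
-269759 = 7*( - 38537)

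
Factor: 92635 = 5^1 * 97^1*191^1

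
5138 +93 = 5231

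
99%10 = 9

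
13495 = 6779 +6716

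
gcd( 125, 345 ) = 5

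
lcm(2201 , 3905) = 121055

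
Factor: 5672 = 2^3*709^1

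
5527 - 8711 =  - 3184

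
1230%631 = 599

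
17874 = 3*5958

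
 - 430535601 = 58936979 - 489472580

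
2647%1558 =1089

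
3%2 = 1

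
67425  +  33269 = 100694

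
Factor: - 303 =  - 3^1*101^1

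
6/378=1/63 = 0.02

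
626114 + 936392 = 1562506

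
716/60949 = 716/60949 = 0.01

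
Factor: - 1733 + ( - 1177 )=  - 2910 = - 2^1*3^1* 5^1*97^1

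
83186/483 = 83186/483 = 172.23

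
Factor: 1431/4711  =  3^3*7^( - 1)*53^1*673^( - 1) 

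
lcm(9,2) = 18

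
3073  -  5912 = -2839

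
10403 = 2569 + 7834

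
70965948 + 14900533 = 85866481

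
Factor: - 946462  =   - 2^1*11^2*3911^1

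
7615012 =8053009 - 437997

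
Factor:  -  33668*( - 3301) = 2^2*19^1*443^1 *3301^1 = 111138068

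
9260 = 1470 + 7790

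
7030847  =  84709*83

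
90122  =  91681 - 1559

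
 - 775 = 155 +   -  930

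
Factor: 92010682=2^1*46005341^1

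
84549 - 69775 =14774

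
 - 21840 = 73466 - 95306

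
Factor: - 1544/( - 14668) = 2/19 = 2^1*19^ ( - 1 ) 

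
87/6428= 87/6428=0.01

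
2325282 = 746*3117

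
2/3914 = 1/1957 =0.00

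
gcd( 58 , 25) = 1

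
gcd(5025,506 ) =1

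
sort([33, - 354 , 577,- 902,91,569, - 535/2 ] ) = [ - 902,  -  354 , - 535/2,33,  91 , 569,577]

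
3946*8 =31568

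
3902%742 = 192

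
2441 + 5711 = 8152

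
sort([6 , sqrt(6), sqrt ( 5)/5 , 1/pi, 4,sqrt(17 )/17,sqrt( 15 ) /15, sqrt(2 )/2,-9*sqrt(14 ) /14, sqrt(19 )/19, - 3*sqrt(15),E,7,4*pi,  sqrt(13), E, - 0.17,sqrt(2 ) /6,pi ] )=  [ - 3*sqrt (15),-9*sqrt(14 ) /14,-0.17,  sqrt(19) /19, sqrt( 2)/6,  sqrt( 17)/17, sqrt( 15)/15,  1/pi,  sqrt(5 )/5, sqrt(2) /2, sqrt(6),E, E,pi,sqrt( 13 ), 4,  6,7, 4*pi ]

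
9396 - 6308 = 3088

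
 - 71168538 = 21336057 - 92504595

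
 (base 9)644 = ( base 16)20e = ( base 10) 526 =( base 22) 11K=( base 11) 439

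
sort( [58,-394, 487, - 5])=[ - 394, - 5, 58,487]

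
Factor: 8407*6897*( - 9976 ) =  - 2^3*3^1*7^1*11^2*19^1 * 29^1*43^1*1201^1= - 578439196104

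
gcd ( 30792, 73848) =24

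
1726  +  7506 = 9232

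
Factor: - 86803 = -61^1*1423^1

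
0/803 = 0 = 0.00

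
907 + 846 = 1753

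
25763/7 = 25763/7 = 3680.43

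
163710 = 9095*18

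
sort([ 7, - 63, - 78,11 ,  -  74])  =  [ -78, - 74,- 63, 7,11]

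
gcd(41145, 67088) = 1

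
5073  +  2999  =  8072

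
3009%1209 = 591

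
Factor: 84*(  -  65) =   -  2^2*3^1 * 5^1 * 7^1*13^1= - 5460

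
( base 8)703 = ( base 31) eh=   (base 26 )h9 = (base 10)451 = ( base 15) 201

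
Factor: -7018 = -2^1 * 11^2 *29^1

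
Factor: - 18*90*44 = -71280= - 2^4*3^4*5^1*11^1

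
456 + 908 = 1364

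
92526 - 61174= 31352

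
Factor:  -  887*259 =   -  7^1*37^1 * 887^1 = - 229733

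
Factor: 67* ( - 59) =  - 59^1 * 67^1= - 3953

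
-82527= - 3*27509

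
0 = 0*68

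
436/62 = 218/31 = 7.03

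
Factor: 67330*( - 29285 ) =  - 1971759050 = - 2^1* 5^2 *5857^1*6733^1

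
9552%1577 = 90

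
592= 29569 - 28977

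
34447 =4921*7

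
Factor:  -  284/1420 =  - 5^( - 1 ) = -1/5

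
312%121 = 70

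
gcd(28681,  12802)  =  1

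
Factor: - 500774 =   -  2^1*31^1*41^1*197^1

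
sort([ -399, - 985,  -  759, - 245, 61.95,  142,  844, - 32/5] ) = [ - 985,  -  759, - 399,-245, - 32/5,61.95,142,844]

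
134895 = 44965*3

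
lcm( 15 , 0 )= 0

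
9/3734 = 9/3734= 0.00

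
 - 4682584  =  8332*( - 562)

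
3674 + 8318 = 11992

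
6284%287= 257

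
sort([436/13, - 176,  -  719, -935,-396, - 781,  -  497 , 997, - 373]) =[ - 935, - 781,- 719, - 497, - 396, -373, - 176,436/13,997 ]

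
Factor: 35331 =3^1*11777^1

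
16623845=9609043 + 7014802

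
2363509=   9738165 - 7374656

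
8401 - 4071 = 4330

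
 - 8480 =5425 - 13905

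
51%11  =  7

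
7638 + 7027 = 14665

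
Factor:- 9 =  - 3^2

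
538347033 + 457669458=996016491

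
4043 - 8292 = -4249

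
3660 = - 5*( - 732)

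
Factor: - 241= - 241^1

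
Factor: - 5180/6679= - 2^2*  5^1*7^1 * 37^1*6679^( - 1 )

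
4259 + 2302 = 6561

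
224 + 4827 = 5051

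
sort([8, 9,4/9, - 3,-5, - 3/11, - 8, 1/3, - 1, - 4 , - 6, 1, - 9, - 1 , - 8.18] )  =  [ - 9, -8.18, - 8, - 6, - 5, - 4, - 3, - 1, - 1, - 3/11, 1/3,4/9,1, 8, 9]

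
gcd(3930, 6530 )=10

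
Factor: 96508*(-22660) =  - 2186871280 = - 2^4*5^1 * 11^1*23^1  *103^1*1049^1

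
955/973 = 955/973 = 0.98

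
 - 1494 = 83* ( - 18)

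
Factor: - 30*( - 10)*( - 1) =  - 300 = - 2^2*3^1*5^2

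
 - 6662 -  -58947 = 52285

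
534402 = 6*89067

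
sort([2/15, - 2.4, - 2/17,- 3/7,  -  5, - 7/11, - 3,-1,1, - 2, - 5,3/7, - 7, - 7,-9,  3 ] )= [ - 9, - 7, - 7, - 5,-5, - 3,-2.4,-2, - 1, - 7/11 , - 3/7, - 2/17,2/15,  3/7 , 1,  3]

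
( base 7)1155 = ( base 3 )121000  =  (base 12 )300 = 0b110110000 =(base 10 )432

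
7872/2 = 3936= 3936.00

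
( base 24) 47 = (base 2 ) 1100111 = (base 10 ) 103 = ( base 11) 94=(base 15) 6d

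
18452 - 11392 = 7060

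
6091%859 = 78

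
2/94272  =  1/47136=0.00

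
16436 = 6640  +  9796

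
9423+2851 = 12274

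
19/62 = 19/62 = 0.31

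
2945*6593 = 19416385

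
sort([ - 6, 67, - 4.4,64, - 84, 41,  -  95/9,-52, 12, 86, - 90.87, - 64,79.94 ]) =[  -  90.87, - 84, - 64, - 52, - 95/9, - 6, - 4.4, 12, 41,64,67, 79.94,  86 ] 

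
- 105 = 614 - 719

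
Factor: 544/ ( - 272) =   -  2 = -2^1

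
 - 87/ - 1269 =29/423 = 0.07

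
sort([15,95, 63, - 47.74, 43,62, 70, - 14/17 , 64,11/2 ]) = [ - 47.74, - 14/17,11/2,15, 43,62,63,64,70,  95] 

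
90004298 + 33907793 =123912091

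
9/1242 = 1/138 = 0.01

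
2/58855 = 2/58855= 0.00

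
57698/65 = 887 + 43/65= 887.66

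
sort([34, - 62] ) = [ - 62 , 34]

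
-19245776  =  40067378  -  59313154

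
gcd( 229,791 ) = 1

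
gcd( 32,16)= 16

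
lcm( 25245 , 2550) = 252450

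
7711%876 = 703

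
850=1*850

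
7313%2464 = 2385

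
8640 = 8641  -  1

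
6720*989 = 6646080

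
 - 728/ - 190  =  364/95 = 3.83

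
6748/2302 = 2+1072/1151 =2.93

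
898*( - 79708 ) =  - 71577784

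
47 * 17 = 799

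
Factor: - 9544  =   - 2^3*1193^1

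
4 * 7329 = 29316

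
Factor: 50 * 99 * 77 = 2^1*3^2*5^2*7^1*11^2 = 381150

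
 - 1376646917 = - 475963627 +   -  900683290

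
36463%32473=3990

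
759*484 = 367356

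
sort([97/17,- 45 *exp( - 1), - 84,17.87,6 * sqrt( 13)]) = [ - 84, - 45 * exp( - 1),97/17,17.87,  6*sqrt(13 )]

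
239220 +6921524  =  7160744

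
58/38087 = 58/38087=0.00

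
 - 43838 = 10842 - 54680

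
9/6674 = 9/6674 = 0.00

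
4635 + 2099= 6734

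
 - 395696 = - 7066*56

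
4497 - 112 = 4385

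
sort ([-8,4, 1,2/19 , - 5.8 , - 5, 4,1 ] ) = [ -8,- 5.8, - 5, 2/19,1,  1, 4,4] 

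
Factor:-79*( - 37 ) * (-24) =  -  2^3*3^1*37^1 *79^1  =  -  70152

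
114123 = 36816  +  77307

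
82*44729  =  3667778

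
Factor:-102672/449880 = - 2^1*3^1 * 5^( - 1) * 31^1*163^( - 1 ) = - 186/815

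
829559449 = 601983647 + 227575802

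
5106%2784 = 2322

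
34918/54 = 646  +  17/27= 646.63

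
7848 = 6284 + 1564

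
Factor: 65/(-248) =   -  2^( - 3 ) * 5^1*13^1*31^( - 1 ) 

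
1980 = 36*55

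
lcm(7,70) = 70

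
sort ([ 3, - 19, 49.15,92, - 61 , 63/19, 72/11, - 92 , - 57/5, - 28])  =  [-92,-61,  -  28,  -  19, - 57/5, 3 , 63/19,  72/11,49.15,92 ]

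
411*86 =35346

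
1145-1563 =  - 418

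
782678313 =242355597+540322716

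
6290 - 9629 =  - 3339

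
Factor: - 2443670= - 2^1*5^1*  244367^1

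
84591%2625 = 591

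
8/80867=8/80867 =0.00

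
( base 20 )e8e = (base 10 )5774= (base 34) 4xs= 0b1011010001110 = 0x168E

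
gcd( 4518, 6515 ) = 1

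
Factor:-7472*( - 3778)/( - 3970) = -14114608/1985 = -2^4*5^ ( - 1 )*397^( - 1)*467^1*1889^1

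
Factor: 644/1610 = 2^1*5^( -1) = 2/5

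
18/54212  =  9/27106 =0.00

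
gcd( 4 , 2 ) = 2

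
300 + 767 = 1067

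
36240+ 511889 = 548129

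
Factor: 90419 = 7^1*12917^1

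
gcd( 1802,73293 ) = 1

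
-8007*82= - 656574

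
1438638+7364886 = 8803524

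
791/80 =9  +  71/80 = 9.89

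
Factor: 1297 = 1297^1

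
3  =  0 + 3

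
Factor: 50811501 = 3^1*13^1 * 163^1*7993^1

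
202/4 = 101/2 =50.50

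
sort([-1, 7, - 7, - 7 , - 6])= [-7,  -  7, - 6 , - 1,7 ]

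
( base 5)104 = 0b11101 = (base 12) 25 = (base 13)23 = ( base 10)29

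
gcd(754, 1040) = 26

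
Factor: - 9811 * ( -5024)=2^5*157^1*9811^1 =49290464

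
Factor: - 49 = - 7^2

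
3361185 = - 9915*( - 339)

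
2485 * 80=198800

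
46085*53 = 2442505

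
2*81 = 162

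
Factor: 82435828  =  2^2*71^1*109^1*2663^1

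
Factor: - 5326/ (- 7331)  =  2^1*2663^1*7331^ ( - 1 ) 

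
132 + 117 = 249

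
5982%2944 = 94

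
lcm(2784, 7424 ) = 22272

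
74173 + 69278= 143451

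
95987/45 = 2133 +2/45 = 2133.04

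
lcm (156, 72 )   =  936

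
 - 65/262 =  - 1 + 197/262 = - 0.25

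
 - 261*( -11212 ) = 2926332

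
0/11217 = 0 = 0.00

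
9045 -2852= 6193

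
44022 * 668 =29406696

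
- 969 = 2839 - 3808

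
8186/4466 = 1 + 1860/2233 = 1.83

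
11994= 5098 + 6896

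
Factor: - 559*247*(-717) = 98998341= 3^1*13^2  *  19^1*43^1*239^1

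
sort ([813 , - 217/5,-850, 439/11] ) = [  -  850,-217/5,439/11, 813 ]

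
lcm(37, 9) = 333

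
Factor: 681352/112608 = 3703/612= 2^ ( - 2)*3^( - 2 )*7^1*17^( - 1)*23^2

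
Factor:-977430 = -2^1*3^1*5^1*31^1*1051^1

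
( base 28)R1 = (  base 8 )1365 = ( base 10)757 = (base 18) 261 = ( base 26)133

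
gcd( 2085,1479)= 3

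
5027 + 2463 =7490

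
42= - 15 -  - 57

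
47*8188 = 384836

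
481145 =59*8155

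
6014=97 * 62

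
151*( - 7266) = - 1097166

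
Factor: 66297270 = 2^1*3^1 * 5^1*13^1*19^1*23^1*389^1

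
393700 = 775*508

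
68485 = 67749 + 736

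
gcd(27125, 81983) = 1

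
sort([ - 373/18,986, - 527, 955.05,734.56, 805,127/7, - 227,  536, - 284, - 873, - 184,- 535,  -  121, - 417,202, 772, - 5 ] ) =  [ -873, - 535, - 527, - 417, - 284, - 227, - 184, - 121, - 373/18, - 5,127/7, 202,536,734.56, 772, 805,955.05, 986]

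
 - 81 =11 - 92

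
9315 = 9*1035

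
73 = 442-369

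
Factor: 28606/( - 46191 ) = -2^1*3^(  -  1)*89^( - 1 )*173^( - 1)*14303^1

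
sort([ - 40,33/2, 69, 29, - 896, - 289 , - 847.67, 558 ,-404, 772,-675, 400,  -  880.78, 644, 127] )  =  [ - 896, - 880.78,-847.67, - 675,- 404,  -  289,- 40,33/2, 29, 69, 127, 400, 558,644, 772] 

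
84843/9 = 9427=9427.00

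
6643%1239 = 448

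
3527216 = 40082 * 88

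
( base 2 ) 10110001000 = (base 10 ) 1416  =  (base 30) 1H6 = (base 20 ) 3ag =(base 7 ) 4062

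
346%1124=346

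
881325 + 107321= 988646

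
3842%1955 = 1887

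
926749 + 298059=1224808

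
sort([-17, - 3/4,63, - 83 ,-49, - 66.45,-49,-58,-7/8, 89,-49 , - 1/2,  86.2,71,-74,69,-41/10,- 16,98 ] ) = [- 83,  -  74,- 66.45,-58, -49,-49, - 49  ,  -  17, - 16,  -  41/10, - 7/8, - 3/4, - 1/2,63,69,71, 86.2,89,98] 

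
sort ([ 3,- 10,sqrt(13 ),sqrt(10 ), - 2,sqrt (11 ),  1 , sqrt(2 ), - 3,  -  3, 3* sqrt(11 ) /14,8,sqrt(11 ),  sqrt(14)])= [ - 10, - 3, - 3, -2,3*sqrt ( 11 )/14,1,sqrt ( 2 ),3,sqrt ( 10),sqrt( 11 ),sqrt(  11 )  ,  sqrt(13 ),sqrt( 14 ),8]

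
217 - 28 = 189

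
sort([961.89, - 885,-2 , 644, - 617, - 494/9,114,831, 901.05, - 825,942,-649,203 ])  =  [ - 885, - 825, - 649, - 617,  -  494/9, - 2,114, 203,  644, 831, 901.05,942,961.89 ]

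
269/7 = 269/7 = 38.43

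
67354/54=1247 + 8/27 = 1247.30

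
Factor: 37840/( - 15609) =-2^4*3^( - 1)*5^1*11^( - 1 ) = - 80/33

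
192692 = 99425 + 93267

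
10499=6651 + 3848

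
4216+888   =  5104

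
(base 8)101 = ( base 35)1U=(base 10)65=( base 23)2j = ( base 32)21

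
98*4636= 454328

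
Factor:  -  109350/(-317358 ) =3^2 * 5^2 * 653^( - 1) = 225/653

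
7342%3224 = 894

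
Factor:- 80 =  - 2^4*5^1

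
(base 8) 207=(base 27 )50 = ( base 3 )12000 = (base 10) 135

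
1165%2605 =1165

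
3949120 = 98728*40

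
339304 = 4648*73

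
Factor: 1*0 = 0 = 0^1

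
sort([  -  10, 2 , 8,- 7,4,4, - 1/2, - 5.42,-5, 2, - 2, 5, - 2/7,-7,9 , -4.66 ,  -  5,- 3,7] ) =[-10, - 7,- 7, - 5.42, - 5, - 5,  -  4.66, - 3, - 2, - 1/2  ,-2/7, 2, 2,4, 4, 5, 7 , 8,9 ]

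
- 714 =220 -934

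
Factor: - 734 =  - 2^1*367^1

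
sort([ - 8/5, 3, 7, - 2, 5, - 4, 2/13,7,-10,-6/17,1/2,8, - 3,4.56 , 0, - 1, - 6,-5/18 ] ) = [ - 10,-6, - 4, - 3, - 2 , - 8/5, - 1,  -  6/17, - 5/18,  0,2/13, 1/2,3,4.56,5, 7,  7, 8 ]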